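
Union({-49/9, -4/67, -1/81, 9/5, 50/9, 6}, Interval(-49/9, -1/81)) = Union({9/5, 50/9, 6}, Interval(-49/9, -1/81))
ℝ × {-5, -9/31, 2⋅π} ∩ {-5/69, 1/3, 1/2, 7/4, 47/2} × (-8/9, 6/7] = {-5/69, 1/3, 1/2, 7/4, 47/2} × {-9/31}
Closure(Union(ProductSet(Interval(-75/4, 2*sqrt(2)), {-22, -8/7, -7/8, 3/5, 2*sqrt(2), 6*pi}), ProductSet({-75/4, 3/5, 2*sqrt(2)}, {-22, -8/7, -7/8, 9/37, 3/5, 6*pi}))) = Union(ProductSet({-75/4, 3/5, 2*sqrt(2)}, {-22, -8/7, -7/8, 9/37, 3/5, 6*pi}), ProductSet(Interval(-75/4, 2*sqrt(2)), {-22, -8/7, -7/8, 3/5, 2*sqrt(2), 6*pi}))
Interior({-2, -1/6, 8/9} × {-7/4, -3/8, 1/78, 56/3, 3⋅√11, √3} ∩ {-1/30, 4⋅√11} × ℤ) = ∅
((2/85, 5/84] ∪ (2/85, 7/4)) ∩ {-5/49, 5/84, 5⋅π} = {5/84}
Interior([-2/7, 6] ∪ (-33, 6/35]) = (-33, 6)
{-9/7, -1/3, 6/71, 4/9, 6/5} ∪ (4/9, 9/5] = {-9/7, -1/3, 6/71} ∪ [4/9, 9/5]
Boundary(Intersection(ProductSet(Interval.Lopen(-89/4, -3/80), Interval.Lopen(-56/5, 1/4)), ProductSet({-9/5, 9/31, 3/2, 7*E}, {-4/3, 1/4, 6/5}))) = ProductSet({-9/5}, {-4/3, 1/4})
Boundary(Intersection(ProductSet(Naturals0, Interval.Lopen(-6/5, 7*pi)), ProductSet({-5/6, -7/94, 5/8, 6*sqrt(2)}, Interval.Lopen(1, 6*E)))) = EmptySet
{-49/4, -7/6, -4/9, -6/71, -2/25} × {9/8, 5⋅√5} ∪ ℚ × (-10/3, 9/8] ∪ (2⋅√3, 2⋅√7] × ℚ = (ℚ × (-10/3, 9/8]) ∪ ({-49/4, -7/6, -4/9, -6/71, -2/25} × {9/8, 5⋅√5}) ∪ ((2⋅√3, 2⋅√7] × ℚ)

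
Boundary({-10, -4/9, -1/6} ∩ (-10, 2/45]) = {-4/9, -1/6}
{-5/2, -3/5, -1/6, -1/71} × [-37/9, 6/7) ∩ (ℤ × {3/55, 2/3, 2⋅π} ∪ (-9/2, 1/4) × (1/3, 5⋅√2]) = {-5/2, -3/5, -1/6, -1/71} × (1/3, 6/7)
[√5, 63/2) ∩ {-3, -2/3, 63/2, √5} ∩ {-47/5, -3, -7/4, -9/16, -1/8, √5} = {√5}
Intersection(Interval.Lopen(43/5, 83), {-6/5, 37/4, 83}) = {37/4, 83}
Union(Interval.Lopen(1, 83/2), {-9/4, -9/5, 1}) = Union({-9/4, -9/5}, Interval(1, 83/2))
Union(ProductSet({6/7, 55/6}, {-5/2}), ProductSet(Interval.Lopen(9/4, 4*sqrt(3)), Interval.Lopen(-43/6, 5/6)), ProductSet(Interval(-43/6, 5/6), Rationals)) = Union(ProductSet({6/7, 55/6}, {-5/2}), ProductSet(Interval(-43/6, 5/6), Rationals), ProductSet(Interval.Lopen(9/4, 4*sqrt(3)), Interval.Lopen(-43/6, 5/6)))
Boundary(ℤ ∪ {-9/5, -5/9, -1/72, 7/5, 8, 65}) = ℤ ∪ {-9/5, -5/9, -1/72, 7/5}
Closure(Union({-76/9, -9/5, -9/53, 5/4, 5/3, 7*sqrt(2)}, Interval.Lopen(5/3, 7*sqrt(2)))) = Union({-76/9, -9/5, -9/53, 5/4}, Interval(5/3, 7*sqrt(2)))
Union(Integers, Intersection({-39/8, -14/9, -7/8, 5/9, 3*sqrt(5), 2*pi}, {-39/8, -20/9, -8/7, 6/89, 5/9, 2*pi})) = Union({-39/8, 5/9, 2*pi}, Integers)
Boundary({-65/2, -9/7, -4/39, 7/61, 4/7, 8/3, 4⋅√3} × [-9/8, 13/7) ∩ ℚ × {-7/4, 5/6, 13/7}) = {-65/2, -9/7, -4/39, 7/61, 4/7, 8/3} × {5/6}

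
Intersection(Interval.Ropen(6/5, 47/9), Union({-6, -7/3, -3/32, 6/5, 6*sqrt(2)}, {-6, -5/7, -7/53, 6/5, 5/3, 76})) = {6/5, 5/3}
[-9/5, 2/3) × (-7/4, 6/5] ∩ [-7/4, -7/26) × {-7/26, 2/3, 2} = [-7/4, -7/26) × {-7/26, 2/3}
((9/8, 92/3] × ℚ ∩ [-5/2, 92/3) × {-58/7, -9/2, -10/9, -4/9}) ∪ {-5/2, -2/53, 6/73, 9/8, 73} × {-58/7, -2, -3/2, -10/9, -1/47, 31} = ((9/8, 92/3) × {-58/7, -9/2, -10/9, -4/9}) ∪ ({-5/2, -2/53, 6/73, 9/8, 73} × {-58/7, -2, -3/2, -10/9, -1/47, 31})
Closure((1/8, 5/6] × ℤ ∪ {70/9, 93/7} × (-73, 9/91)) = ([1/8, 5/6] × ℤ) ∪ ({70/9, 93/7} × [-73, 9/91])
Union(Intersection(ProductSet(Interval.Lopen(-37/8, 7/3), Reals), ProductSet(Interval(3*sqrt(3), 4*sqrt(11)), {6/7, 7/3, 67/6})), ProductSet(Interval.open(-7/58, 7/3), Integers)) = ProductSet(Interval.open(-7/58, 7/3), Integers)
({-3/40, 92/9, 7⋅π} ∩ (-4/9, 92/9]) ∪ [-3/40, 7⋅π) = [-3/40, 7⋅π)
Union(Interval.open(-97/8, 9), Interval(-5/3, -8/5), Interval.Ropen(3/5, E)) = Interval.open(-97/8, 9)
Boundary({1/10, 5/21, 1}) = {1/10, 5/21, 1}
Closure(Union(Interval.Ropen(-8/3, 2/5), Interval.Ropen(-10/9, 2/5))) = Interval(-8/3, 2/5)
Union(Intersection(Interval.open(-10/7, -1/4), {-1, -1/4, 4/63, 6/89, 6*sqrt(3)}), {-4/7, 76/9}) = {-1, -4/7, 76/9}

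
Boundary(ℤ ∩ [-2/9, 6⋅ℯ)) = {0, 1, …, 16}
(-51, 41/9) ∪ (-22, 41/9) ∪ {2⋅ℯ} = (-51, 41/9) ∪ {2⋅ℯ}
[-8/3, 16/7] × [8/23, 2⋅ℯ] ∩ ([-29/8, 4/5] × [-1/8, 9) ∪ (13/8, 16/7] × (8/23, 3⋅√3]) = ([-8/3, 4/5] × [8/23, 2⋅ℯ]) ∪ ((13/8, 16/7] × (8/23, 3⋅√3])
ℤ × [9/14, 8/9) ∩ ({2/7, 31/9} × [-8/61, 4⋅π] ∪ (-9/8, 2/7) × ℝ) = {-1, 0} × [9/14, 8/9)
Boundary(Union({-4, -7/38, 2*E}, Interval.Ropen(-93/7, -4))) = {-93/7, -4, -7/38, 2*E}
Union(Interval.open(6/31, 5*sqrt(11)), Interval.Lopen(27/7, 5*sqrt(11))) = Interval.Lopen(6/31, 5*sqrt(11))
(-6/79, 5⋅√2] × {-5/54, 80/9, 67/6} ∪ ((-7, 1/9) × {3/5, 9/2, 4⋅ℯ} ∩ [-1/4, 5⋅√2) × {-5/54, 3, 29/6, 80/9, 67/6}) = (-6/79, 5⋅√2] × {-5/54, 80/9, 67/6}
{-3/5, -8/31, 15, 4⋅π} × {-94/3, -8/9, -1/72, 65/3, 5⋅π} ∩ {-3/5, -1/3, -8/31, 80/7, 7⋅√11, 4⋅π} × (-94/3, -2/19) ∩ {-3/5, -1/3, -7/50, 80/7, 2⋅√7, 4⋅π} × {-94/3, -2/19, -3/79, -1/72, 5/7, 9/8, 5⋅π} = ∅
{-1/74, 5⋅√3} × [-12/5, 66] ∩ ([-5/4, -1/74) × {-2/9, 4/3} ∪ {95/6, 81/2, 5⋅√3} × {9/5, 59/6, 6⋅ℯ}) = {5⋅√3} × {9/5, 59/6, 6⋅ℯ}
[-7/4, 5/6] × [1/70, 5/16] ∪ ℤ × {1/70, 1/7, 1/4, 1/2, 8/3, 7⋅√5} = ([-7/4, 5/6] × [1/70, 5/16]) ∪ (ℤ × {1/70, 1/7, 1/4, 1/2, 8/3, 7⋅√5})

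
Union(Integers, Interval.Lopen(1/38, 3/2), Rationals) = Union(Interval(1/38, 3/2), Rationals)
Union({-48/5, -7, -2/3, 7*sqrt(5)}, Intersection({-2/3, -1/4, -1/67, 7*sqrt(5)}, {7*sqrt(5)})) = {-48/5, -7, -2/3, 7*sqrt(5)}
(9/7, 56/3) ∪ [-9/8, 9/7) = [-9/8, 9/7) ∪ (9/7, 56/3)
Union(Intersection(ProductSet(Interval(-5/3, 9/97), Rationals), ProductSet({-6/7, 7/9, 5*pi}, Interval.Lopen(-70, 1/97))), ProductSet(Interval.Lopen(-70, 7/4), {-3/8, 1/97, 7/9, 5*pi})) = Union(ProductSet({-6/7}, Intersection(Interval.Lopen(-70, 1/97), Rationals)), ProductSet(Interval.Lopen(-70, 7/4), {-3/8, 1/97, 7/9, 5*pi}))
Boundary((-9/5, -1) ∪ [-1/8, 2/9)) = {-9/5, -1, -1/8, 2/9}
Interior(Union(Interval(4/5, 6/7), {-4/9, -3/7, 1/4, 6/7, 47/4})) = Interval.open(4/5, 6/7)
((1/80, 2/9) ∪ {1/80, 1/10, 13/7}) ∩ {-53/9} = ∅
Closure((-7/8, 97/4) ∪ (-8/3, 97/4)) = [-8/3, 97/4]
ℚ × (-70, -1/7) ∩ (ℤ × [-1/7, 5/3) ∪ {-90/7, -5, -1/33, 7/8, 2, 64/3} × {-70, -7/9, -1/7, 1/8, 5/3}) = {-90/7, -5, -1/33, 7/8, 2, 64/3} × {-7/9}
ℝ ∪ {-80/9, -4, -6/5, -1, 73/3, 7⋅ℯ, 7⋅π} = ℝ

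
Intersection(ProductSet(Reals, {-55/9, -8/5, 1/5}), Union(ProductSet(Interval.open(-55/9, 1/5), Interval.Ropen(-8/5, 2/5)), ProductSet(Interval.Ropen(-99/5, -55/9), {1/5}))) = Union(ProductSet(Interval.Ropen(-99/5, -55/9), {1/5}), ProductSet(Interval.open(-55/9, 1/5), {-8/5, 1/5}))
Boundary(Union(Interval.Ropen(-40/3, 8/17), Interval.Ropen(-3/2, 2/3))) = {-40/3, 2/3}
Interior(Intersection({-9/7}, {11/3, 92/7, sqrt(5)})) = EmptySet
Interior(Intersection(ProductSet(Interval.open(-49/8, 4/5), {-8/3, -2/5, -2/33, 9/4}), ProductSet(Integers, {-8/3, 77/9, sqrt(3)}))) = EmptySet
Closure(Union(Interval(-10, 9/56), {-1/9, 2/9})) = Union({2/9}, Interval(-10, 9/56))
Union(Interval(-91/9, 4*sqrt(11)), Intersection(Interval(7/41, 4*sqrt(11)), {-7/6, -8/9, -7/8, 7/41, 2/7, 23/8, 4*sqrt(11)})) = Interval(-91/9, 4*sqrt(11))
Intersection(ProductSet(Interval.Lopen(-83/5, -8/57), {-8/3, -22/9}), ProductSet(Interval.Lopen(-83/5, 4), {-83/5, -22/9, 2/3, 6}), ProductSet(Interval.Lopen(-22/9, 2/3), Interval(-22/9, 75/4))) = ProductSet(Interval.Lopen(-22/9, -8/57), {-22/9})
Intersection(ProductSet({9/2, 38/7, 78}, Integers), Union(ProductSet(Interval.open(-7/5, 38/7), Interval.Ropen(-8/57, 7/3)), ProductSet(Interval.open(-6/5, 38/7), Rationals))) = ProductSet({9/2}, Integers)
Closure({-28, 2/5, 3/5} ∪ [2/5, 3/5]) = {-28} ∪ [2/5, 3/5]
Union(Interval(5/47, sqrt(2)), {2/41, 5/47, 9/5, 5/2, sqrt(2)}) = Union({2/41, 9/5, 5/2}, Interval(5/47, sqrt(2)))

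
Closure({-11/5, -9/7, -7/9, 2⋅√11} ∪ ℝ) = ℝ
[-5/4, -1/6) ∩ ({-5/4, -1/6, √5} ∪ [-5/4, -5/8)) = [-5/4, -5/8)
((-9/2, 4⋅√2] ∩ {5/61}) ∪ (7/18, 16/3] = {5/61} ∪ (7/18, 16/3]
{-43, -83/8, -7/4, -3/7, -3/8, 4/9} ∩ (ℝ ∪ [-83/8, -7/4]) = {-43, -83/8, -7/4, -3/7, -3/8, 4/9}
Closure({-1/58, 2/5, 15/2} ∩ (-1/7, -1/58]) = {-1/58}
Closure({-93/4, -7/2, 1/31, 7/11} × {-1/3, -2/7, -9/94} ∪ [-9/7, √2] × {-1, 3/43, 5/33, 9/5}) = ({-93/4, -7/2, 1/31, 7/11} × {-1/3, -2/7, -9/94}) ∪ ([-9/7, √2] × {-1, 3/43, 5/33, 9/5})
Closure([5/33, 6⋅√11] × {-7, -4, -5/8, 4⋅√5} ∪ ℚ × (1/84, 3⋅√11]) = (ℝ × [1/84, 3⋅√11]) ∪ ([5/33, 6⋅√11] × {-7, -4, -5/8, 4⋅√5})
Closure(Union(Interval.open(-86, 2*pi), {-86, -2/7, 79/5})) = Union({79/5}, Interval(-86, 2*pi))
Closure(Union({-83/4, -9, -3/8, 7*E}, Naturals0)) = Union({-83/4, -9, -3/8, 7*E}, Naturals0)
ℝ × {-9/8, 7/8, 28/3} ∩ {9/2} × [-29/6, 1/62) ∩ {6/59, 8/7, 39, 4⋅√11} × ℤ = ∅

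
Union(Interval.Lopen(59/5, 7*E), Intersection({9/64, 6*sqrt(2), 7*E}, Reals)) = Union({9/64, 6*sqrt(2)}, Interval.Lopen(59/5, 7*E))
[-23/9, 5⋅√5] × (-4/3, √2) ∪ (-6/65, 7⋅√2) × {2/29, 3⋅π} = ((-6/65, 7⋅√2) × {2/29, 3⋅π}) ∪ ([-23/9, 5⋅√5] × (-4/3, √2))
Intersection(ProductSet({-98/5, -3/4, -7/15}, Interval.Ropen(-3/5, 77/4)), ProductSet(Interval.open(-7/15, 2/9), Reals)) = EmptySet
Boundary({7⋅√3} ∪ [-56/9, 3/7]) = {-56/9, 3/7, 7⋅√3}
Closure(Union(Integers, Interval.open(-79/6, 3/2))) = Union(Integers, Interval(-79/6, 3/2))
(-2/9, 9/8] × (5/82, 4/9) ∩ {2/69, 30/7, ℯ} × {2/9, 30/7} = {2/69} × {2/9}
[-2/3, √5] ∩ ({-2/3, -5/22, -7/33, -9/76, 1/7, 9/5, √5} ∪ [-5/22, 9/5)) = {-2/3, √5} ∪ [-5/22, 9/5]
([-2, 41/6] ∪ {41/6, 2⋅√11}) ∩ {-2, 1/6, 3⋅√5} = {-2, 1/6, 3⋅√5}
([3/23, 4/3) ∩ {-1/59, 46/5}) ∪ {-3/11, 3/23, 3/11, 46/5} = {-3/11, 3/23, 3/11, 46/5}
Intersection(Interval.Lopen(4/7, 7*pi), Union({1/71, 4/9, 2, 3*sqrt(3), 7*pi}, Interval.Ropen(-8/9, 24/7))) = Union({3*sqrt(3), 7*pi}, Interval.open(4/7, 24/7))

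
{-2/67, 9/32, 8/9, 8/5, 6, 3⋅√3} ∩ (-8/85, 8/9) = {-2/67, 9/32}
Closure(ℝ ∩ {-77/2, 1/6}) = {-77/2, 1/6}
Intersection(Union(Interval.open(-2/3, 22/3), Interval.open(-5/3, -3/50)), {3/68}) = {3/68}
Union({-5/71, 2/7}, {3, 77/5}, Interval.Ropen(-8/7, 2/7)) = Union({3, 77/5}, Interval(-8/7, 2/7))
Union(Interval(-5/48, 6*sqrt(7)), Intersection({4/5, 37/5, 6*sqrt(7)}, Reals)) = Interval(-5/48, 6*sqrt(7))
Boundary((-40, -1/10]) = {-40, -1/10}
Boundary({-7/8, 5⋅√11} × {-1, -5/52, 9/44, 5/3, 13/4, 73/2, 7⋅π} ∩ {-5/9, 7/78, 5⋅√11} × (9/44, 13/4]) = {5⋅√11} × {5/3, 13/4}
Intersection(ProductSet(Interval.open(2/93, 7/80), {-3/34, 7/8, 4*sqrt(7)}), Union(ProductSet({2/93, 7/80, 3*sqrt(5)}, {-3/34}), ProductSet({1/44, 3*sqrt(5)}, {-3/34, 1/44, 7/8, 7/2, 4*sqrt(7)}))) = ProductSet({1/44}, {-3/34, 7/8, 4*sqrt(7)})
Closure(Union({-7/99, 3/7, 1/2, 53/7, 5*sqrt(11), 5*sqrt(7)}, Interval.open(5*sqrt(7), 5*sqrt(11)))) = Union({-7/99, 3/7, 1/2, 53/7}, Interval(5*sqrt(7), 5*sqrt(11)))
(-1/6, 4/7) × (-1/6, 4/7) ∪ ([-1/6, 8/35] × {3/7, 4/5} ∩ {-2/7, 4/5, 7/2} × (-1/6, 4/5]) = (-1/6, 4/7) × (-1/6, 4/7)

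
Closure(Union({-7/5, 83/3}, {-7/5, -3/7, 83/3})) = {-7/5, -3/7, 83/3}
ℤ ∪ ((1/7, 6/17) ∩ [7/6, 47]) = ℤ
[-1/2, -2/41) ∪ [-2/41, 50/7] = [-1/2, 50/7]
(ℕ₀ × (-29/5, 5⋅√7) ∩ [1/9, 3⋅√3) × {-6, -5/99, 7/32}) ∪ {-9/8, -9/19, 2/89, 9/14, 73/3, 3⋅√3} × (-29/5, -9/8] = ({1, 2, …, 5} × {-5/99, 7/32}) ∪ ({-9/8, -9/19, 2/89, 9/14, 73/3, 3⋅√3} × (-29/5, -9/8])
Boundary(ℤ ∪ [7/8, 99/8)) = {7/8, 99/8} ∪ (ℤ \ (7/8, 99/8))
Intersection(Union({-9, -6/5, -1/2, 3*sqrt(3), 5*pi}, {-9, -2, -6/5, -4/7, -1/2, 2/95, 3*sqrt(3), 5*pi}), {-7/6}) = EmptySet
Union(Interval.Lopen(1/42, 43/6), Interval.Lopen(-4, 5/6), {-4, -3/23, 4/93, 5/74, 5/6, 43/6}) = Interval(-4, 43/6)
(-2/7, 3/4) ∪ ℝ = (-∞, ∞)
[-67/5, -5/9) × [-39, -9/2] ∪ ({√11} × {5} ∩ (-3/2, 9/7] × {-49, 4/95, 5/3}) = [-67/5, -5/9) × [-39, -9/2]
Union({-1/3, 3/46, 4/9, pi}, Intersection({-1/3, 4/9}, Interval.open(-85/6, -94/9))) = {-1/3, 3/46, 4/9, pi}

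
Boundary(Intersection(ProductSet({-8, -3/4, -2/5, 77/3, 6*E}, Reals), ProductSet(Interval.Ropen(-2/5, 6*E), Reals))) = ProductSet({-2/5}, Reals)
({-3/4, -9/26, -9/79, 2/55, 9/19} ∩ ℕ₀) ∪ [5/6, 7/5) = [5/6, 7/5)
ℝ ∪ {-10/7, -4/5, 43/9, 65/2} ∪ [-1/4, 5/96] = (-∞, ∞)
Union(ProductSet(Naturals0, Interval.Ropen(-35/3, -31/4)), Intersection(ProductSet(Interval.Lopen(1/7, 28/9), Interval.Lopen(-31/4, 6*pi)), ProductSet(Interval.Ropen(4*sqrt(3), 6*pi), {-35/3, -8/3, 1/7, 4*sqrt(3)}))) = ProductSet(Naturals0, Interval.Ropen(-35/3, -31/4))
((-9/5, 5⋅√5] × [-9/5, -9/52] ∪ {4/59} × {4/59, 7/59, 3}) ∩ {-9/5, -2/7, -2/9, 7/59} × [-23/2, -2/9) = {-2/7, -2/9, 7/59} × [-9/5, -2/9)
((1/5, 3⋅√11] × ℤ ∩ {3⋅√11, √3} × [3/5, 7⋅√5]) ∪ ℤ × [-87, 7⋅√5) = (ℤ × [-87, 7⋅√5)) ∪ ({3⋅√11, √3} × {1, 2, …, 15})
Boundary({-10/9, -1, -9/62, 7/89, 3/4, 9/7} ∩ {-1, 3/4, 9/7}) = {-1, 3/4, 9/7}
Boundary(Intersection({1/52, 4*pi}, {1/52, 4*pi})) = {1/52, 4*pi}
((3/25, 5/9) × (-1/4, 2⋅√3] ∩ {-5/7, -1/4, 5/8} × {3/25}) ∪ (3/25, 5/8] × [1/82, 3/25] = (3/25, 5/8] × [1/82, 3/25]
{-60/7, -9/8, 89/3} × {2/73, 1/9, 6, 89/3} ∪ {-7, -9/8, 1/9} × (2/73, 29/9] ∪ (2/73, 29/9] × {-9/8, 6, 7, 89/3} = ({-60/7, -9/8, 89/3} × {2/73, 1/9, 6, 89/3}) ∪ ({-7, -9/8, 1/9} × (2/73, 29/9]) ∪ ((2/73, 29/9] × {-9/8, 6, 7, 89/3})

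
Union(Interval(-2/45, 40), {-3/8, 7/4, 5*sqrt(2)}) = Union({-3/8}, Interval(-2/45, 40))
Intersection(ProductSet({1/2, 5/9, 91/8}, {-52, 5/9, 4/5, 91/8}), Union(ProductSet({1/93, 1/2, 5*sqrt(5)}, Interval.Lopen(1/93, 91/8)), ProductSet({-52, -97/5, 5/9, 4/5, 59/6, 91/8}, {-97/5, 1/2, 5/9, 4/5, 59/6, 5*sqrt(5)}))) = Union(ProductSet({1/2}, {5/9, 4/5, 91/8}), ProductSet({5/9, 91/8}, {5/9, 4/5}))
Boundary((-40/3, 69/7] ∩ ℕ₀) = {0, 1, …, 9}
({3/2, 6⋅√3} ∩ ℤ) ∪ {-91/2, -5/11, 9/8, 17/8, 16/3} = {-91/2, -5/11, 9/8, 17/8, 16/3}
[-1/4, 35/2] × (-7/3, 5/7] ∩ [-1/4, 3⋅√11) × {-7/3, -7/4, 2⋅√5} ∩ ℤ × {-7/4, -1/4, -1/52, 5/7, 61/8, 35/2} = {0, 1, …, 9} × {-7/4}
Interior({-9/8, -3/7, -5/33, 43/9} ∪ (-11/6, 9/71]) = (-11/6, 9/71)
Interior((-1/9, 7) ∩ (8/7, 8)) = (8/7, 7)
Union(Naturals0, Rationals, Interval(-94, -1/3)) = Union(Interval(-94, -1/3), Rationals)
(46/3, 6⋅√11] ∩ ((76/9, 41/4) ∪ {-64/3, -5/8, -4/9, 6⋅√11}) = {6⋅√11}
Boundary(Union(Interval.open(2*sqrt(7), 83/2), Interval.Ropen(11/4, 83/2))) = {11/4, 83/2}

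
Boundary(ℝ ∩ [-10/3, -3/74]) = {-10/3, -3/74}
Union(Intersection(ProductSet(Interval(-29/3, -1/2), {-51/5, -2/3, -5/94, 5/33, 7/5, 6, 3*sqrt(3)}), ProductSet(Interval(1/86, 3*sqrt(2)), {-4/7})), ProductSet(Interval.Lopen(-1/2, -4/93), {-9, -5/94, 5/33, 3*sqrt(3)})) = ProductSet(Interval.Lopen(-1/2, -4/93), {-9, -5/94, 5/33, 3*sqrt(3)})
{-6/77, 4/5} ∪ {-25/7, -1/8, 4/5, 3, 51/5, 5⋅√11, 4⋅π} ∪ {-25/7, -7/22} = {-25/7, -7/22, -1/8, -6/77, 4/5, 3, 51/5, 5⋅√11, 4⋅π}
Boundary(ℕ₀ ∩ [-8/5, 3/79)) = {0}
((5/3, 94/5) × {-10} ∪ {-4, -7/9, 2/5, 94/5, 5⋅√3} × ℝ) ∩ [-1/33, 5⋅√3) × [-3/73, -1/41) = {2/5} × [-3/73, -1/41)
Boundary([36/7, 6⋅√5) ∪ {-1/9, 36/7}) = {-1/9, 36/7, 6⋅√5}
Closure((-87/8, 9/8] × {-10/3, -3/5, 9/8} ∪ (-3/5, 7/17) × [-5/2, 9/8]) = ([-87/8, 9/8] × {-10/3, -3/5, 9/8}) ∪ ([-3/5, 7/17] × [-5/2, 9/8])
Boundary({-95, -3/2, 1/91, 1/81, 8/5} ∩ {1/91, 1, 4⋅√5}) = {1/91}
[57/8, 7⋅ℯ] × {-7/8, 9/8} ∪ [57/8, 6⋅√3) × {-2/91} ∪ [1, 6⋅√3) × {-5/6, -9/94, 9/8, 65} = ([57/8, 7⋅ℯ] × {-7/8, 9/8}) ∪ ([57/8, 6⋅√3) × {-2/91}) ∪ ([1, 6⋅√3) × {-5/6, -9/94, 9/8, 65})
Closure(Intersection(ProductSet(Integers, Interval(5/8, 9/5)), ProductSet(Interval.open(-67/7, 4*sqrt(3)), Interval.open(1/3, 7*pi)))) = ProductSet(Range(-9, 7, 1), Interval(5/8, 9/5))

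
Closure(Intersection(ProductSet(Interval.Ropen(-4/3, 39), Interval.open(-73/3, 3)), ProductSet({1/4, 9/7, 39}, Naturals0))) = ProductSet({1/4, 9/7}, Range(0, 3, 1))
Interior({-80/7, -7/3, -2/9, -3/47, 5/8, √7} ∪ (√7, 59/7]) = (√7, 59/7)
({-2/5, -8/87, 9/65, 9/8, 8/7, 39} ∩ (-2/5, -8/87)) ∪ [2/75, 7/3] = [2/75, 7/3]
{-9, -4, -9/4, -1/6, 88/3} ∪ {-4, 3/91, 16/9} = {-9, -4, -9/4, -1/6, 3/91, 16/9, 88/3}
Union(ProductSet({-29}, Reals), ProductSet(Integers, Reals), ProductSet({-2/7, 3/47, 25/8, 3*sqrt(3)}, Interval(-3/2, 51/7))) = Union(ProductSet({-2/7, 3/47, 25/8, 3*sqrt(3)}, Interval(-3/2, 51/7)), ProductSet(Integers, Reals))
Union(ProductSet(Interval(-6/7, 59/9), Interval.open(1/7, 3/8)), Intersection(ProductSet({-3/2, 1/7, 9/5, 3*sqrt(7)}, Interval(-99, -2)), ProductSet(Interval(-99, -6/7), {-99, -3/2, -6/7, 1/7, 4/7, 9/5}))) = Union(ProductSet({-3/2}, {-99}), ProductSet(Interval(-6/7, 59/9), Interval.open(1/7, 3/8)))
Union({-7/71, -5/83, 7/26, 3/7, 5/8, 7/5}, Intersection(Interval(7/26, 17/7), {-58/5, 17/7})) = {-7/71, -5/83, 7/26, 3/7, 5/8, 7/5, 17/7}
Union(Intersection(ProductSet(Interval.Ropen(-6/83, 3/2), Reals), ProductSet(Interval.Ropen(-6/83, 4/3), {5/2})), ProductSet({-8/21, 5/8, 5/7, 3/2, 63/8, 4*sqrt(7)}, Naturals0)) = Union(ProductSet({-8/21, 5/8, 5/7, 3/2, 63/8, 4*sqrt(7)}, Naturals0), ProductSet(Interval.Ropen(-6/83, 4/3), {5/2}))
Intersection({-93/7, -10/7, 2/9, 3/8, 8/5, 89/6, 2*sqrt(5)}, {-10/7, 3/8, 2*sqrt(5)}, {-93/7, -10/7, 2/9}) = {-10/7}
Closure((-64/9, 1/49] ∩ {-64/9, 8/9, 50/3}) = ∅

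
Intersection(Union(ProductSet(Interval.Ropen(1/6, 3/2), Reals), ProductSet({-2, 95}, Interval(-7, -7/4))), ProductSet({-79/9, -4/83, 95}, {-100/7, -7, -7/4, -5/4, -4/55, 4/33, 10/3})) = ProductSet({95}, {-7, -7/4})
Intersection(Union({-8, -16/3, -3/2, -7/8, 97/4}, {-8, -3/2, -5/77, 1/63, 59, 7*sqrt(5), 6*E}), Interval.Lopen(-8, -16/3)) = {-16/3}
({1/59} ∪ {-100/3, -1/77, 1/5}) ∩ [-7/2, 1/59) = {-1/77}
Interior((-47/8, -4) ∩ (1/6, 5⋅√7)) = ∅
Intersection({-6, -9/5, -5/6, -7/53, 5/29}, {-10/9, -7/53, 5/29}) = {-7/53, 5/29}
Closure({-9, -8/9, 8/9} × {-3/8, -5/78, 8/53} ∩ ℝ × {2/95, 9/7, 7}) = ∅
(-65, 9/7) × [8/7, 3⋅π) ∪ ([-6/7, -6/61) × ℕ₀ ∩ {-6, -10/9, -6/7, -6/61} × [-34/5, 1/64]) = ({-6/7} × {0}) ∪ ((-65, 9/7) × [8/7, 3⋅π))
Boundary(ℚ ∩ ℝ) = ℝ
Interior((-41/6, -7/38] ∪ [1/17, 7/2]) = (-41/6, -7/38) ∪ (1/17, 7/2)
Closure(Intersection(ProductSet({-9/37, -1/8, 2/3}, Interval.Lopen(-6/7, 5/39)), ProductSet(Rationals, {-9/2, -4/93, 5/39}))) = ProductSet({-9/37, -1/8, 2/3}, {-4/93, 5/39})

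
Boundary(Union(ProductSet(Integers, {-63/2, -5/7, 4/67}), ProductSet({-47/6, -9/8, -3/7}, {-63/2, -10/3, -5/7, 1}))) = Union(ProductSet({-47/6, -9/8, -3/7}, {-63/2, -10/3, -5/7, 1}), ProductSet(Integers, {-63/2, -5/7, 4/67}))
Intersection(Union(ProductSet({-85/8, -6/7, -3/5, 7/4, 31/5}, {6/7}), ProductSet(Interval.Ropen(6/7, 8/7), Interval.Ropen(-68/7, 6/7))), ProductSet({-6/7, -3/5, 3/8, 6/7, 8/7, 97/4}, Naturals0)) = ProductSet({6/7}, Range(0, 1, 1))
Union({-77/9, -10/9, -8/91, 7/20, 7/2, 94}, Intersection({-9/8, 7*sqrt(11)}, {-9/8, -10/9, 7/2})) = {-77/9, -9/8, -10/9, -8/91, 7/20, 7/2, 94}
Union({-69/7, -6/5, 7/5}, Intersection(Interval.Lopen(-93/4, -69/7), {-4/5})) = {-69/7, -6/5, 7/5}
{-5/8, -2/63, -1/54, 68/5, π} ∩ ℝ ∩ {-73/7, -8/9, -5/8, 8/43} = {-5/8}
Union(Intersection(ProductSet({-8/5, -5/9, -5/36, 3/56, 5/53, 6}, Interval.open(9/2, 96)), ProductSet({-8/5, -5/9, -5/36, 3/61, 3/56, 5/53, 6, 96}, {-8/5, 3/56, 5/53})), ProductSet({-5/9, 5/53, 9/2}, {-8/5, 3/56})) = ProductSet({-5/9, 5/53, 9/2}, {-8/5, 3/56})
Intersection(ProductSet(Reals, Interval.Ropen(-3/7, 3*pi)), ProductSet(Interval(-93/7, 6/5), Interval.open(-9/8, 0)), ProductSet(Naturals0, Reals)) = ProductSet(Range(0, 2, 1), Interval.Ropen(-3/7, 0))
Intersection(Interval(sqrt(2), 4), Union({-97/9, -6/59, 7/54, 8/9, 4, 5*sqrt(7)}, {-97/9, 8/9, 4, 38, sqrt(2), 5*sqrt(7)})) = {4, sqrt(2)}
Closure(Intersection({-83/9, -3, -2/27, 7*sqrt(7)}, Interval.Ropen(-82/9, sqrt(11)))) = {-3, -2/27}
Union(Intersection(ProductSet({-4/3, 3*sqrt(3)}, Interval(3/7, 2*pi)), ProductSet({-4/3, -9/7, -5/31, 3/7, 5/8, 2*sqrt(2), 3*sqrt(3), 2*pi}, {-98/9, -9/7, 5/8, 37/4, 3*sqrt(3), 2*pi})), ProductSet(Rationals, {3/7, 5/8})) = Union(ProductSet({-4/3, 3*sqrt(3)}, {5/8, 3*sqrt(3), 2*pi}), ProductSet(Rationals, {3/7, 5/8}))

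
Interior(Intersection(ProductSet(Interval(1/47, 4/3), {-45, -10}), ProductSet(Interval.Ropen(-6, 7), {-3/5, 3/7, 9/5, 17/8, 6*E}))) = EmptySet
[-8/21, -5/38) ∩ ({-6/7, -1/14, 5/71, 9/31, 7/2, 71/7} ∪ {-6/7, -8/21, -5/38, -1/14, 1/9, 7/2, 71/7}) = {-8/21}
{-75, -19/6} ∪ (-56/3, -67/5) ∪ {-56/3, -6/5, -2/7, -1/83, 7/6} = {-75, -19/6, -6/5, -2/7, -1/83, 7/6} ∪ [-56/3, -67/5)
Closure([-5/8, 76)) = [-5/8, 76]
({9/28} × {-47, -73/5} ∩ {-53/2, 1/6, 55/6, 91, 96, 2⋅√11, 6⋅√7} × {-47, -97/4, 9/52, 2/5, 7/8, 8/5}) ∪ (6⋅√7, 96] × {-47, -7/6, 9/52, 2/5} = (6⋅√7, 96] × {-47, -7/6, 9/52, 2/5}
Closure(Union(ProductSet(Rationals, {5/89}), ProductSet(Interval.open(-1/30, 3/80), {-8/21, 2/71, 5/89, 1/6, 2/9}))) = Union(ProductSet(Interval(-1/30, 3/80), {-8/21, 2/71, 5/89, 1/6, 2/9}), ProductSet(Reals, {5/89}))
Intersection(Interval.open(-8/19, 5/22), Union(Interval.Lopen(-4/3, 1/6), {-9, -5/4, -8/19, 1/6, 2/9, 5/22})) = Union({2/9}, Interval.Lopen(-8/19, 1/6))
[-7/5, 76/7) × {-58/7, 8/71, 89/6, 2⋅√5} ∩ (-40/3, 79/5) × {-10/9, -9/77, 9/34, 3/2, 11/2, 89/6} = [-7/5, 76/7) × {89/6}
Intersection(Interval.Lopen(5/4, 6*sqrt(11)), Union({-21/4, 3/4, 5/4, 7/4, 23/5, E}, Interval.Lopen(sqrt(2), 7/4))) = Union({23/5, E}, Interval.Lopen(sqrt(2), 7/4))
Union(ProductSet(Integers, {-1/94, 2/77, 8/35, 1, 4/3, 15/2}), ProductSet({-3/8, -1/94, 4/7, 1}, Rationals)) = Union(ProductSet({-3/8, -1/94, 4/7, 1}, Rationals), ProductSet(Integers, {-1/94, 2/77, 8/35, 1, 4/3, 15/2}))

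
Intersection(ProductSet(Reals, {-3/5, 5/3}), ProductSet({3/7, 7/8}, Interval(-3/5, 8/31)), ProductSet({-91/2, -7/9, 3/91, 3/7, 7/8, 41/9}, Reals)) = ProductSet({3/7, 7/8}, {-3/5})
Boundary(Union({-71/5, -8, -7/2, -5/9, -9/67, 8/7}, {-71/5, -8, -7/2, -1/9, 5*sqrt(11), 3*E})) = {-71/5, -8, -7/2, -5/9, -9/67, -1/9, 8/7, 5*sqrt(11), 3*E}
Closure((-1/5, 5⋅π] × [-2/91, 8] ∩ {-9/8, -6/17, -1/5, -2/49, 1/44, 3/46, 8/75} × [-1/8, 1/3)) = {-2/49, 1/44, 3/46, 8/75} × [-2/91, 1/3]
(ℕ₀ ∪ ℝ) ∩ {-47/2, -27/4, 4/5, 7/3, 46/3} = {-47/2, -27/4, 4/5, 7/3, 46/3}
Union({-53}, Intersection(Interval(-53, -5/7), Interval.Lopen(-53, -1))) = Interval(-53, -1)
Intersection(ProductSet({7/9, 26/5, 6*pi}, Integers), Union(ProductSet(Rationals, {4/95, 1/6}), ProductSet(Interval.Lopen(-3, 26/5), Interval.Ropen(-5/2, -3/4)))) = ProductSet({7/9, 26/5}, Range(-2, 0, 1))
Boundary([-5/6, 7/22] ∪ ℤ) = {-5/6, 7/22} ∪ (ℤ \ (-5/6, 7/22))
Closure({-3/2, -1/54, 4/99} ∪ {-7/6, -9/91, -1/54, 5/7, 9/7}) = {-3/2, -7/6, -9/91, -1/54, 4/99, 5/7, 9/7}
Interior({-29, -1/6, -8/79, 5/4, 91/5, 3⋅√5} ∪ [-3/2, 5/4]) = (-3/2, 5/4)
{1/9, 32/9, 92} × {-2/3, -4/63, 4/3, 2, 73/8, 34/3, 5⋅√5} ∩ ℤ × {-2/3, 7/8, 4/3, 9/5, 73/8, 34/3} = {92} × {-2/3, 4/3, 73/8, 34/3}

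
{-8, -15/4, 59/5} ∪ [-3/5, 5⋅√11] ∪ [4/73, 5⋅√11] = {-8, -15/4} ∪ [-3/5, 5⋅√11]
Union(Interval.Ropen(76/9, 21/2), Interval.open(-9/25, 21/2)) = Interval.open(-9/25, 21/2)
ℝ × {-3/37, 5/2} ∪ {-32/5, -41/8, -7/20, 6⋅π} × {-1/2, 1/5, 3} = (ℝ × {-3/37, 5/2}) ∪ ({-32/5, -41/8, -7/20, 6⋅π} × {-1/2, 1/5, 3})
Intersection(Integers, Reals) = Integers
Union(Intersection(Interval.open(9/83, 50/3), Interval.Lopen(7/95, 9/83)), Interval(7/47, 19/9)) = Interval(7/47, 19/9)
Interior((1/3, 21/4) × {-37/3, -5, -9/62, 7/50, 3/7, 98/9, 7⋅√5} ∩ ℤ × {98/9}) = ∅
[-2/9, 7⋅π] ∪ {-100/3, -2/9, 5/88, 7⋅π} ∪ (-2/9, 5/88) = {-100/3} ∪ [-2/9, 7⋅π]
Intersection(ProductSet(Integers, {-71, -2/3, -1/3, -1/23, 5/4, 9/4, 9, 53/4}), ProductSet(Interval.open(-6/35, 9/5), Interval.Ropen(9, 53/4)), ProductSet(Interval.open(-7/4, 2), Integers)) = ProductSet(Range(0, 2, 1), {9})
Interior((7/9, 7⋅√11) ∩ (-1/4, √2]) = (7/9, √2)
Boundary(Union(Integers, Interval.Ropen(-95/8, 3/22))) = Union(Complement(Integers, Interval.open(-95/8, 3/22)), {-95/8, 3/22})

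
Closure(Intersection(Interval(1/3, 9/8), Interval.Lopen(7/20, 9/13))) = Interval(7/20, 9/13)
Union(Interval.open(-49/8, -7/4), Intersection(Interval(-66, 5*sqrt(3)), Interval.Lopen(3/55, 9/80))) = Union(Interval.open(-49/8, -7/4), Interval.Lopen(3/55, 9/80))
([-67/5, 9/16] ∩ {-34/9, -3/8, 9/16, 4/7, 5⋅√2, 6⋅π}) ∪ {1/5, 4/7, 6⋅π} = {-34/9, -3/8, 1/5, 9/16, 4/7, 6⋅π}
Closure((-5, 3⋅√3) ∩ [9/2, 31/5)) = [9/2, 3⋅√3]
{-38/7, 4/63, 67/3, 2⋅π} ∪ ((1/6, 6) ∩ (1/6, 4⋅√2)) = {-38/7, 4/63, 67/3, 2⋅π} ∪ (1/6, 4⋅√2)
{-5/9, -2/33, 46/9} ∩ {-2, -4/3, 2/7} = ∅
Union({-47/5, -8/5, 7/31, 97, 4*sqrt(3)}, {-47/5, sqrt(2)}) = {-47/5, -8/5, 7/31, 97, sqrt(2), 4*sqrt(3)}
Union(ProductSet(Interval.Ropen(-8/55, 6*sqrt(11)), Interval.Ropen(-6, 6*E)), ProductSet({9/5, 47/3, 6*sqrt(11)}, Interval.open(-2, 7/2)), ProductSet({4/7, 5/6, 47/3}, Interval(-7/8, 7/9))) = Union(ProductSet({9/5, 47/3, 6*sqrt(11)}, Interval.open(-2, 7/2)), ProductSet(Interval.Ropen(-8/55, 6*sqrt(11)), Interval.Ropen(-6, 6*E)))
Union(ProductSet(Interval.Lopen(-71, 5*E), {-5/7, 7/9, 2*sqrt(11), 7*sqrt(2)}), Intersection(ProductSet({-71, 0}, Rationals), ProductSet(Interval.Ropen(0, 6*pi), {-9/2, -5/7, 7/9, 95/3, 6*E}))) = Union(ProductSet({0}, {-9/2, -5/7, 7/9, 95/3}), ProductSet(Interval.Lopen(-71, 5*E), {-5/7, 7/9, 2*sqrt(11), 7*sqrt(2)}))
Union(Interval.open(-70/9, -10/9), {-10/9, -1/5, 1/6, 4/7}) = Union({-1/5, 1/6, 4/7}, Interval.Lopen(-70/9, -10/9))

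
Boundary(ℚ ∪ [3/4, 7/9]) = (-∞, 3/4] ∪ [7/9, ∞)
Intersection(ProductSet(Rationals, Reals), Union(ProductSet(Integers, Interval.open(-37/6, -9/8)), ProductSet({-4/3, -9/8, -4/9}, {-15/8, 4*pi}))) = Union(ProductSet({-4/3, -9/8, -4/9}, {-15/8, 4*pi}), ProductSet(Integers, Interval.open(-37/6, -9/8)))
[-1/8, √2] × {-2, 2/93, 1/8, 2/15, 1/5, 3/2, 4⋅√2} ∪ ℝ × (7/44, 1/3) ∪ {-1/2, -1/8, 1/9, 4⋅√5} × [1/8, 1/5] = (ℝ × (7/44, 1/3)) ∪ ({-1/2, -1/8, 1/9, 4⋅√5} × [1/8, 1/5]) ∪ ([-1/8, √2] × {-2, 2/93, 1/8, 2/15, 1/5, 3/2, 4⋅√2})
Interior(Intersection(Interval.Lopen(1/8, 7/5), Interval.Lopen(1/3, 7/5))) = Interval.open(1/3, 7/5)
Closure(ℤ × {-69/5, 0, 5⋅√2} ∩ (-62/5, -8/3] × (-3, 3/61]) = {-12, -11, …, -3} × {0}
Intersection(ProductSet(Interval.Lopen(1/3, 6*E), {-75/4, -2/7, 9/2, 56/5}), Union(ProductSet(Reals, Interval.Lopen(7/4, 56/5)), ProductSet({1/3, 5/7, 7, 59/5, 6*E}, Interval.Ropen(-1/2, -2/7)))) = ProductSet(Interval.Lopen(1/3, 6*E), {9/2, 56/5})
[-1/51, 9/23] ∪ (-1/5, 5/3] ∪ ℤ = ℤ ∪ (-1/5, 5/3]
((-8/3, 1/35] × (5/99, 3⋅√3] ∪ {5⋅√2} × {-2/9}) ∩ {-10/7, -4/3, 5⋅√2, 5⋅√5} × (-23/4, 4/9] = ({5⋅√2} × {-2/9}) ∪ ({-10/7, -4/3} × (5/99, 4/9])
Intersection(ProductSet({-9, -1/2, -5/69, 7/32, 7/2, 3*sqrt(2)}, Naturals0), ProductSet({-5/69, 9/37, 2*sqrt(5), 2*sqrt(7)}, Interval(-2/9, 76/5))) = ProductSet({-5/69}, Range(0, 16, 1))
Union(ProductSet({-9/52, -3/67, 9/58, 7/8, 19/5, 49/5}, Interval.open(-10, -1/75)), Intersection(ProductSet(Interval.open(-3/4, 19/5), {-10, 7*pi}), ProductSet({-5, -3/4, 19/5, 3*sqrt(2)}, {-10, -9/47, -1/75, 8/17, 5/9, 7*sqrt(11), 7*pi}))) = ProductSet({-9/52, -3/67, 9/58, 7/8, 19/5, 49/5}, Interval.open(-10, -1/75))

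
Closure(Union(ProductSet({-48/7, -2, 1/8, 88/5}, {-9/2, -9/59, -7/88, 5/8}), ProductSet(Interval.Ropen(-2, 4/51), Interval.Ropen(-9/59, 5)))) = Union(ProductSet({-2, 4/51}, Interval(-9/59, 5)), ProductSet({-48/7, -2, 1/8, 88/5}, {-9/2, -9/59, -7/88, 5/8}), ProductSet(Interval(-2, 4/51), {-9/59, 5}), ProductSet(Interval.Ropen(-2, 4/51), Interval.Ropen(-9/59, 5)))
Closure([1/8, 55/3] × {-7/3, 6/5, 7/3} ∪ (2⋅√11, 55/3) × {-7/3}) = [1/8, 55/3] × {-7/3, 6/5, 7/3}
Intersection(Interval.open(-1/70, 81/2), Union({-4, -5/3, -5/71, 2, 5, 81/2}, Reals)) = Interval.open(-1/70, 81/2)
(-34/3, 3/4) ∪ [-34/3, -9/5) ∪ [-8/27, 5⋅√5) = [-34/3, 5⋅√5)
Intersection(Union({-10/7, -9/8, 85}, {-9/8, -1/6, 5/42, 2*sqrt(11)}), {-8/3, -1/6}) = {-1/6}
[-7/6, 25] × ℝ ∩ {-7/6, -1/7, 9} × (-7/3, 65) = {-7/6, -1/7, 9} × (-7/3, 65)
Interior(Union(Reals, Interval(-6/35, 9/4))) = Interval(-oo, oo)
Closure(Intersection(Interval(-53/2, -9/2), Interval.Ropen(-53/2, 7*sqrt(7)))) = Interval(-53/2, -9/2)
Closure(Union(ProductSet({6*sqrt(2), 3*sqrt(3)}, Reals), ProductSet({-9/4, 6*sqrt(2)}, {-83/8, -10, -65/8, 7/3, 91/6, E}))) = Union(ProductSet({-9/4, 6*sqrt(2)}, {-83/8, -10, -65/8, 7/3, 91/6, E}), ProductSet({6*sqrt(2), 3*sqrt(3)}, Reals))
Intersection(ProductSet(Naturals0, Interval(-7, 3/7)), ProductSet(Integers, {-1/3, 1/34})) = ProductSet(Naturals0, {-1/3, 1/34})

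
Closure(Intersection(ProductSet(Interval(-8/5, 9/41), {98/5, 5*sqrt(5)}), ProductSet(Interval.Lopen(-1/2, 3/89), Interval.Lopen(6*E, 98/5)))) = ProductSet(Interval(-1/2, 3/89), {98/5})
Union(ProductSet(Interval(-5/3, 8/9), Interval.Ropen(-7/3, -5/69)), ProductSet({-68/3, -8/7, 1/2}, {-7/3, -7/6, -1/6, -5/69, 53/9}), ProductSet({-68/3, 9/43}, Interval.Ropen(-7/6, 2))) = Union(ProductSet({-68/3, 9/43}, Interval.Ropen(-7/6, 2)), ProductSet({-68/3, -8/7, 1/2}, {-7/3, -7/6, -1/6, -5/69, 53/9}), ProductSet(Interval(-5/3, 8/9), Interval.Ropen(-7/3, -5/69)))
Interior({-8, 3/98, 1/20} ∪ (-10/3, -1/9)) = (-10/3, -1/9)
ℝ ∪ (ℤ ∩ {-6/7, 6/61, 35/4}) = ℝ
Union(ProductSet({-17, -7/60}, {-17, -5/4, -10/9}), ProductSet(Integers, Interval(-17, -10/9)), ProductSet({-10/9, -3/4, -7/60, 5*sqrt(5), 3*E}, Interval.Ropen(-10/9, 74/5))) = Union(ProductSet({-17, -7/60}, {-17, -5/4, -10/9}), ProductSet({-10/9, -3/4, -7/60, 5*sqrt(5), 3*E}, Interval.Ropen(-10/9, 74/5)), ProductSet(Integers, Interval(-17, -10/9)))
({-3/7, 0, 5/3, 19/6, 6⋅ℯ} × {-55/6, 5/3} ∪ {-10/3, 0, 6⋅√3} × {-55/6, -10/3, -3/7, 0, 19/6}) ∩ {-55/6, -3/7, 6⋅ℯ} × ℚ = {-3/7, 6⋅ℯ} × {-55/6, 5/3}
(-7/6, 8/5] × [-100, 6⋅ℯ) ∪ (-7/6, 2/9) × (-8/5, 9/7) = (-7/6, 8/5] × [-100, 6⋅ℯ)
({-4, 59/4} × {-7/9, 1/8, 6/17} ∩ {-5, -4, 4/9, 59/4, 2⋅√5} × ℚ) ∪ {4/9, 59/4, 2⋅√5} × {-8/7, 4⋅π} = ({-4, 59/4} × {-7/9, 1/8, 6/17}) ∪ ({4/9, 59/4, 2⋅√5} × {-8/7, 4⋅π})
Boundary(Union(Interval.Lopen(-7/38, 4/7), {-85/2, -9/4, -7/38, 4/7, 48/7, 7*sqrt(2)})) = {-85/2, -9/4, -7/38, 4/7, 48/7, 7*sqrt(2)}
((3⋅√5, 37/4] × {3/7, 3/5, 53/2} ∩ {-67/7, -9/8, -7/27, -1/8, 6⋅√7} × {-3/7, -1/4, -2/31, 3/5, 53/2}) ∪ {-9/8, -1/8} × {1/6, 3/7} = {-9/8, -1/8} × {1/6, 3/7}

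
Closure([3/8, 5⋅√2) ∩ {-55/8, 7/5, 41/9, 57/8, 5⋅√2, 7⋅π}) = {7/5, 41/9}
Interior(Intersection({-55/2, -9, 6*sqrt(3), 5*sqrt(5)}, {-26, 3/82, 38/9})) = EmptySet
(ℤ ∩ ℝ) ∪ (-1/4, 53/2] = ℤ ∪ (-1/4, 53/2]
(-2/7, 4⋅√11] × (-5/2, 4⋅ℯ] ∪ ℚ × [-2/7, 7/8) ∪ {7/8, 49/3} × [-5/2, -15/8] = (ℚ × [-2/7, 7/8)) ∪ ({7/8, 49/3} × [-5/2, -15/8]) ∪ ((-2/7, 4⋅√11] × (-5/2, 4⋅ℯ])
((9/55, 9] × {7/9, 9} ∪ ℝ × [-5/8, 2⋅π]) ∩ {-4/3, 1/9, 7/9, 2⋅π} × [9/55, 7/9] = {-4/3, 1/9, 7/9, 2⋅π} × [9/55, 7/9]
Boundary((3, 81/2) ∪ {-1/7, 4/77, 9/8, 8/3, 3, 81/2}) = {-1/7, 4/77, 9/8, 8/3, 3, 81/2}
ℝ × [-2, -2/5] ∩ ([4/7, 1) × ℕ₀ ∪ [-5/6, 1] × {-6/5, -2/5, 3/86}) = [-5/6, 1] × {-6/5, -2/5}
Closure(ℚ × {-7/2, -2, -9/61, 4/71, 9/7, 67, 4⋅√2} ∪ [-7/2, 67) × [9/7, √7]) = ([-7/2, 67] × [9/7, √7]) ∪ ((ℚ ∪ (-∞, ∞)) × {-7/2, -2, -9/61, 4/71, 9/7, 67, 4⋅√2})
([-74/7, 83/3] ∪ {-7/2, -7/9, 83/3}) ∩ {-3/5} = {-3/5}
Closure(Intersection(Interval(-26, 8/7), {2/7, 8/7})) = {2/7, 8/7}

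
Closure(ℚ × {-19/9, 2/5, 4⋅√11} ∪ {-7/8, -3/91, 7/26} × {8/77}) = ({-7/8, -3/91, 7/26} × {8/77}) ∪ (ℝ × {-19/9, 2/5, 4⋅√11})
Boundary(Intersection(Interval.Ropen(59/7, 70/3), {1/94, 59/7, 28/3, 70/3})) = {59/7, 28/3}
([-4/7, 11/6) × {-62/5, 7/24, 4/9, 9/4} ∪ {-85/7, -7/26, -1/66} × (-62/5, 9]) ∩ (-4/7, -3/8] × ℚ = (-4/7, -3/8] × {-62/5, 7/24, 4/9, 9/4}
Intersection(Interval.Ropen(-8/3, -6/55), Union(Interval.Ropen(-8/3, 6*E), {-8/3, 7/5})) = Interval.Ropen(-8/3, -6/55)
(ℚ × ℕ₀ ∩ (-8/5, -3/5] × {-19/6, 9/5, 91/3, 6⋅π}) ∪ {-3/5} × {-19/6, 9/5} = {-3/5} × {-19/6, 9/5}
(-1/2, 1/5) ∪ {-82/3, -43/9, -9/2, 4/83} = {-82/3, -43/9, -9/2} ∪ (-1/2, 1/5)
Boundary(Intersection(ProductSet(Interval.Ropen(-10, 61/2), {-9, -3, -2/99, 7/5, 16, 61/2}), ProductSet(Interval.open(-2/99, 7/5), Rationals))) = ProductSet(Interval(-2/99, 7/5), {-9, -3, -2/99, 7/5, 16, 61/2})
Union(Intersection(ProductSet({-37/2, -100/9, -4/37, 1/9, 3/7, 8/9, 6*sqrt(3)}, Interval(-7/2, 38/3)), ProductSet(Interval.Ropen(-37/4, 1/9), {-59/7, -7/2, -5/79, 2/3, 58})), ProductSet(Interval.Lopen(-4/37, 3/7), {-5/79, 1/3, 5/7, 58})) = Union(ProductSet({-4/37}, {-7/2, -5/79, 2/3}), ProductSet(Interval.Lopen(-4/37, 3/7), {-5/79, 1/3, 5/7, 58}))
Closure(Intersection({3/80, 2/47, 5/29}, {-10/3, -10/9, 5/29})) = {5/29}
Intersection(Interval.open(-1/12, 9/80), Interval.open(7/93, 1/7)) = Interval.open(7/93, 9/80)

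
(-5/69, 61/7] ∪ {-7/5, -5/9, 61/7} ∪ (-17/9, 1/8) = (-17/9, 61/7]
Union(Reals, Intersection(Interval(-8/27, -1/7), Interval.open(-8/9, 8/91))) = Interval(-oo, oo)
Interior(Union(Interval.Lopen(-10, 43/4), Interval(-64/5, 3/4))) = Interval.open(-64/5, 43/4)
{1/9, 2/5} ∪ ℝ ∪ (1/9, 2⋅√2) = (-∞, ∞)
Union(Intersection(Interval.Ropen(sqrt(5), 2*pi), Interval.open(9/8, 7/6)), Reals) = Reals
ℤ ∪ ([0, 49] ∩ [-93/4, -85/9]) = ℤ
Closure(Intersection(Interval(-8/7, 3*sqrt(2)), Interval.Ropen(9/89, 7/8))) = Interval(9/89, 7/8)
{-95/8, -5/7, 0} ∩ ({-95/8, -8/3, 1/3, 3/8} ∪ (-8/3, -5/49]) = {-95/8, -5/7}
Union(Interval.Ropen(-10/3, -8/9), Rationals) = Union(Interval(-10/3, -8/9), Rationals)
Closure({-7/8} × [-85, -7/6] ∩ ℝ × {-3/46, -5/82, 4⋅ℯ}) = ∅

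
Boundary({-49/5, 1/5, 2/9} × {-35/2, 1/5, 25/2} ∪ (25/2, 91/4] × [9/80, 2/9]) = ({25/2, 91/4} × [9/80, 2/9]) ∪ ({-49/5, 1/5, 2/9} × {-35/2, 1/5, 25/2}) ∪ ([25/2, 91/4] × {9/80, 2/9})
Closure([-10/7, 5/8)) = [-10/7, 5/8]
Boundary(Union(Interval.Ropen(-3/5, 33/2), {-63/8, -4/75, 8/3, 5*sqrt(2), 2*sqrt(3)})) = {-63/8, -3/5, 33/2}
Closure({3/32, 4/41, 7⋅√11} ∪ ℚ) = ℝ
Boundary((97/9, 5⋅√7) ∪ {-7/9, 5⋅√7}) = {-7/9, 97/9, 5⋅√7}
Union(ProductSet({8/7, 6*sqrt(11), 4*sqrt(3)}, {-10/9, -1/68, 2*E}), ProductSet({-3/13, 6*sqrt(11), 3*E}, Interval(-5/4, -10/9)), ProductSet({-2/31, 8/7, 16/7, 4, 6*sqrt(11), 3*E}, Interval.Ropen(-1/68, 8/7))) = Union(ProductSet({-3/13, 6*sqrt(11), 3*E}, Interval(-5/4, -10/9)), ProductSet({8/7, 6*sqrt(11), 4*sqrt(3)}, {-10/9, -1/68, 2*E}), ProductSet({-2/31, 8/7, 16/7, 4, 6*sqrt(11), 3*E}, Interval.Ropen(-1/68, 8/7)))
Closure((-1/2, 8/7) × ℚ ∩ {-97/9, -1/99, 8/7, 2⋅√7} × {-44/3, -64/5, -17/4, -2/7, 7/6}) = {-1/99} × {-44/3, -64/5, -17/4, -2/7, 7/6}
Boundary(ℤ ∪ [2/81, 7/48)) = {2/81, 7/48} ∪ (ℤ \ (2/81, 7/48))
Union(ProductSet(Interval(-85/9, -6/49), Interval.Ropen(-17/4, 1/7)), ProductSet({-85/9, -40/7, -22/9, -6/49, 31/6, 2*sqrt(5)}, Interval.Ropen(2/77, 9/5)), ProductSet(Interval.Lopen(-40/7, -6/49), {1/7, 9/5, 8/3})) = Union(ProductSet({-85/9, -40/7, -22/9, -6/49, 31/6, 2*sqrt(5)}, Interval.Ropen(2/77, 9/5)), ProductSet(Interval(-85/9, -6/49), Interval.Ropen(-17/4, 1/7)), ProductSet(Interval.Lopen(-40/7, -6/49), {1/7, 9/5, 8/3}))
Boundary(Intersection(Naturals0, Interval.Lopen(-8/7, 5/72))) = Range(0, 1, 1)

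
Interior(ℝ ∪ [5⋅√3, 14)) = (-∞, ∞)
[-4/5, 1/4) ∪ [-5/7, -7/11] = [-4/5, 1/4)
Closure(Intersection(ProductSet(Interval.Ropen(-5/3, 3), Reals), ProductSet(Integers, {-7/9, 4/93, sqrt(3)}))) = ProductSet(Range(-1, 3, 1), {-7/9, 4/93, sqrt(3)})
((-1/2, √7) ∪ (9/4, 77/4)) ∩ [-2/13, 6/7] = [-2/13, 6/7]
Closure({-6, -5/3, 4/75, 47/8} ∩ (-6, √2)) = {-5/3, 4/75}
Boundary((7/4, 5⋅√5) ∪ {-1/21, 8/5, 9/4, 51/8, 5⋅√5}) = {-1/21, 8/5, 7/4, 5⋅√5}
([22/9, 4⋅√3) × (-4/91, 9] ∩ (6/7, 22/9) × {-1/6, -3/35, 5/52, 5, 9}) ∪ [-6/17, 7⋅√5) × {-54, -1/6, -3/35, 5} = [-6/17, 7⋅√5) × {-54, -1/6, -3/35, 5}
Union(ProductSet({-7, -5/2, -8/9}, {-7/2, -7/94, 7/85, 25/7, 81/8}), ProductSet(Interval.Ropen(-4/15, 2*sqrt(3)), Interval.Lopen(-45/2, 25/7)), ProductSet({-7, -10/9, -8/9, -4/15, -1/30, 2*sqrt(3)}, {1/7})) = Union(ProductSet({-7, -5/2, -8/9}, {-7/2, -7/94, 7/85, 25/7, 81/8}), ProductSet({-7, -10/9, -8/9, -4/15, -1/30, 2*sqrt(3)}, {1/7}), ProductSet(Interval.Ropen(-4/15, 2*sqrt(3)), Interval.Lopen(-45/2, 25/7)))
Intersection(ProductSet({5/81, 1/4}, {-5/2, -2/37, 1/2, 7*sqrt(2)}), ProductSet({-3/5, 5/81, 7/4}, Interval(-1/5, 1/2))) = ProductSet({5/81}, {-2/37, 1/2})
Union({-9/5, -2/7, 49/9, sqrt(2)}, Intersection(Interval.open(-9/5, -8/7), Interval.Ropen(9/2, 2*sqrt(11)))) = {-9/5, -2/7, 49/9, sqrt(2)}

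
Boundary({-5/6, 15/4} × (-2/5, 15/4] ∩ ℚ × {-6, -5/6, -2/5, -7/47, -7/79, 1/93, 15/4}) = {-5/6, 15/4} × {-7/47, -7/79, 1/93, 15/4}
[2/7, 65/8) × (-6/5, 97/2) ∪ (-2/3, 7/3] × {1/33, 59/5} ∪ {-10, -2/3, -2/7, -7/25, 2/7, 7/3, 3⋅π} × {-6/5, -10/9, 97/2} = ((-2/3, 7/3] × {1/33, 59/5}) ∪ ([2/7, 65/8) × (-6/5, 97/2)) ∪ ({-10, -2/3, -2/7, -7/25, 2/7, 7/3, 3⋅π} × {-6/5, -10/9, 97/2})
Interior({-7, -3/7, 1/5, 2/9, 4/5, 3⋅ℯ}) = ∅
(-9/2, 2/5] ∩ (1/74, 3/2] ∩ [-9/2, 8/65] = (1/74, 8/65]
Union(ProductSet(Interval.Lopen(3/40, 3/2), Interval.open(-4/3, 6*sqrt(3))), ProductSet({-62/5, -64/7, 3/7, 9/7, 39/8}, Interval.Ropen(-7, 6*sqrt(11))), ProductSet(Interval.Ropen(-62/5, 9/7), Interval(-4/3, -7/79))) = Union(ProductSet({-62/5, -64/7, 3/7, 9/7, 39/8}, Interval.Ropen(-7, 6*sqrt(11))), ProductSet(Interval.Ropen(-62/5, 9/7), Interval(-4/3, -7/79)), ProductSet(Interval.Lopen(3/40, 3/2), Interval.open(-4/3, 6*sqrt(3))))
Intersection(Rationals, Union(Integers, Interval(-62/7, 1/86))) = Union(Integers, Intersection(Interval(-62/7, 1/86), Rationals))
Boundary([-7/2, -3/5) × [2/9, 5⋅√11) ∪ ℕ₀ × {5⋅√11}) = ({-7/2, -3/5} × [2/9, 5⋅√11]) ∪ ([-7/2, -3/5] × {2/9, 5⋅√11}) ∪ ((ℕ₀ ∪ (ℕ₀ \ (-7/2, -3/5))) × {5⋅√11})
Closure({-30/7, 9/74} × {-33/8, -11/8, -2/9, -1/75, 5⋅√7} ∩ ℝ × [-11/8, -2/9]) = {-30/7, 9/74} × {-11/8, -2/9}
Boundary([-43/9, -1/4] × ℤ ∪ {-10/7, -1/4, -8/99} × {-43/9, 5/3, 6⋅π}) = ([-43/9, -1/4] × ℤ) ∪ ({-10/7, -1/4, -8/99} × {-43/9, 5/3, 6⋅π})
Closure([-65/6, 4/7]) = [-65/6, 4/7]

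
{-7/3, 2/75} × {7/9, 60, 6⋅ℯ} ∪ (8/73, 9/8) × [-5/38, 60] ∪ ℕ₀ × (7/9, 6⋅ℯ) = (ℕ₀ × (7/9, 6⋅ℯ)) ∪ ({-7/3, 2/75} × {7/9, 60, 6⋅ℯ}) ∪ ((8/73, 9/8) × [-5/38, 60])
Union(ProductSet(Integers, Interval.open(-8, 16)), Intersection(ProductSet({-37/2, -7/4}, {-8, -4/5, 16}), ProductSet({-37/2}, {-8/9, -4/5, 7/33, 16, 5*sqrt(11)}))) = Union(ProductSet({-37/2}, {-4/5, 16}), ProductSet(Integers, Interval.open(-8, 16)))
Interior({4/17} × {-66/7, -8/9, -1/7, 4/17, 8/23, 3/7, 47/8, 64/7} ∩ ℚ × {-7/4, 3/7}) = ∅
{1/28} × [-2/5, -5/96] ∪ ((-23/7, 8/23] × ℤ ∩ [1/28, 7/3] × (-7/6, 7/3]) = ({1/28} × [-2/5, -5/96]) ∪ ([1/28, 8/23] × {-1, 0, 1, 2})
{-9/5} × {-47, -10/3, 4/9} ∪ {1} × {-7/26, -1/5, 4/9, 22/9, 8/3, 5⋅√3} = ({-9/5} × {-47, -10/3, 4/9}) ∪ ({1} × {-7/26, -1/5, 4/9, 22/9, 8/3, 5⋅√3})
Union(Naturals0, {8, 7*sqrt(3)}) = Union({7*sqrt(3)}, Naturals0)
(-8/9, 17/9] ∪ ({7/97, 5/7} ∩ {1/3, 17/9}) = (-8/9, 17/9]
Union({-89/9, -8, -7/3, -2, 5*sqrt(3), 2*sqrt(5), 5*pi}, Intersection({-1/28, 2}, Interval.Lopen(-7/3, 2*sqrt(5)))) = {-89/9, -8, -7/3, -2, -1/28, 2, 5*sqrt(3), 2*sqrt(5), 5*pi}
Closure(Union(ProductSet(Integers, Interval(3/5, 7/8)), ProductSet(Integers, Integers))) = ProductSet(Integers, Union(Integers, Interval(3/5, 7/8)))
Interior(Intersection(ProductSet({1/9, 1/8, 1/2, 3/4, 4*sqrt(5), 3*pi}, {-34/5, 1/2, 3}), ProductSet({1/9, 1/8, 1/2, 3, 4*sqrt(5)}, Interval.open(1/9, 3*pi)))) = EmptySet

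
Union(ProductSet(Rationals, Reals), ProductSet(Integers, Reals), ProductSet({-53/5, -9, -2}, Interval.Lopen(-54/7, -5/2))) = ProductSet(Rationals, Reals)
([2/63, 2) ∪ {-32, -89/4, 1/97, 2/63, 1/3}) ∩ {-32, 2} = {-32}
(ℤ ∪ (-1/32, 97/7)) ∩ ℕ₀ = ℕ₀ ∪ {0, 1, …, 13}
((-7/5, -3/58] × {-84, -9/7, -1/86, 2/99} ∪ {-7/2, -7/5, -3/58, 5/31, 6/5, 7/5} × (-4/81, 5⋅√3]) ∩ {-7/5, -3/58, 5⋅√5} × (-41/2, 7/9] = ({-3/58} × {-9/7, -1/86, 2/99}) ∪ ({-7/5, -3/58} × (-4/81, 7/9])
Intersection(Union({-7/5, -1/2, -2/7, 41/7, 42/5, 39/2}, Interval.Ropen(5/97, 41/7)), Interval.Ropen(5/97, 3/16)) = Interval.Ropen(5/97, 3/16)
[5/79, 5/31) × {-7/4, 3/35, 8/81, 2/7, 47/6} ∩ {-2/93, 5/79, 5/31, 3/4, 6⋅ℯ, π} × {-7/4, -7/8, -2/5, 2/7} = {5/79} × {-7/4, 2/7}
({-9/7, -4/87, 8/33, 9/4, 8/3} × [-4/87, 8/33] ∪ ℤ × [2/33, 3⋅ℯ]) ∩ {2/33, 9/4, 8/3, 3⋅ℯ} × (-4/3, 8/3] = {9/4, 8/3} × [-4/87, 8/33]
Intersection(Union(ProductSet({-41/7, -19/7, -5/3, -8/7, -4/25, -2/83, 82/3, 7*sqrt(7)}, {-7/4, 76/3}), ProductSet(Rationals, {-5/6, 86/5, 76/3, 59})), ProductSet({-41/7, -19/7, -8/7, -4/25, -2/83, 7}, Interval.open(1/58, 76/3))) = ProductSet({-41/7, -19/7, -8/7, -4/25, -2/83, 7}, {86/5})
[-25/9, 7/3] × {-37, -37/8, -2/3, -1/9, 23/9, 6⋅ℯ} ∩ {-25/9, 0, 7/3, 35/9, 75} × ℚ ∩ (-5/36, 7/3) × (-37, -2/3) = {0} × {-37/8}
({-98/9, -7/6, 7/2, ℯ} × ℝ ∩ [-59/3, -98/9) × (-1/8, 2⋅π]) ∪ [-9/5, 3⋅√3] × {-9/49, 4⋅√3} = [-9/5, 3⋅√3] × {-9/49, 4⋅√3}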